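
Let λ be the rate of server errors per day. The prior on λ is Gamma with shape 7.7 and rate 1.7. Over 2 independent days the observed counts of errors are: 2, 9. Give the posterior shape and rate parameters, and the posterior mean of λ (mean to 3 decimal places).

Posterior: Gamma(shape=18.7, rate=3.7); mean ≈ 5.054

Total count ∑xᵢ = 11 over n = 2 days.
Gamma is conjugate to the Poisson likelihood: posterior is Gamma(shape = 7.7+11 = 18.7, rate = 1.7+2 = 3.7).
E[λ | data] = 18.7/3.7 = 5.054.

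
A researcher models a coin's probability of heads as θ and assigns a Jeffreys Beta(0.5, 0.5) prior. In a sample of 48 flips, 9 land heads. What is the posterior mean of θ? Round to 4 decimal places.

The binomial likelihood is conjugate to the Beta prior: with 9 successes and 39 failures, the posterior is Beta(0.5+9, 0.5+39) = Beta(9.5, 39.5).
E[θ | data] = 9.5/(9.5+39.5) = 0.1939.

Posterior mean ≈ 0.1939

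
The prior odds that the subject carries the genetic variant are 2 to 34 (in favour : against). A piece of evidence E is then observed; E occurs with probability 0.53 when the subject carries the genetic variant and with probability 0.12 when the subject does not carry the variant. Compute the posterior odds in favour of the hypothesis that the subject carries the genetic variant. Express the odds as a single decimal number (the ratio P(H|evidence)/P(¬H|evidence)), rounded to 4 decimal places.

Posterior odds ≈ 0.2598

Prior odds = 2/34 = 0.058824.
Likelihood ratio for E = 0.53/0.12 = 4.4167.
Posterior odds = prior odds × LR = 0.25980.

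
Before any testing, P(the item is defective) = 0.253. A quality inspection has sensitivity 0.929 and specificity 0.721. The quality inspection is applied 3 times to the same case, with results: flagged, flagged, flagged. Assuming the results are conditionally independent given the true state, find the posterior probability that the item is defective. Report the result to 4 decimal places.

Posterior P(H) ≈ 0.9259

Let H be the event that the item is defective; start with P(H) = 0.253. P('flagged'|H) = 0.929, P('flagged'|¬H) = 0.279.
Update on result 1 ('flagged'): P(H) ← 0.929·0.2530 / (0.929·0.2530 + 0.279·0.7470) = 0.23504/0.44345 = 0.5300.
Update on result 2 ('flagged'): P(H) ← 0.929·0.5300 / (0.929·0.5300 + 0.279·0.4700) = 0.49239/0.62351 = 0.7897.
Update on result 3 ('flagged'): P(H) ← 0.929·0.7897 / (0.929·0.7897 + 0.279·0.2103) = 0.73363/0.79231 = 0.9259.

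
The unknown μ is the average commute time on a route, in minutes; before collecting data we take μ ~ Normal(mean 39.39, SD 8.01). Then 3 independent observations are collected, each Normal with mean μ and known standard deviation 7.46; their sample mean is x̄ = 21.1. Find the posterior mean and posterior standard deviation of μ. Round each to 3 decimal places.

Prior precision 1/τ₀² = 1/8.01² = 0.0155860; data precision n/σ² = 3/7.46² = 0.0539068.
Posterior precision = 0.0155860 + 0.0539068 = 0.0694928, giving posterior SD = 1/√0.0694928 = 3.793.
Posterior mean = (0.0155860·39.39 + 0.0539068·21.1) / 0.0694928 = 25.202.

Posterior mean ≈ 25.202; posterior SD ≈ 3.793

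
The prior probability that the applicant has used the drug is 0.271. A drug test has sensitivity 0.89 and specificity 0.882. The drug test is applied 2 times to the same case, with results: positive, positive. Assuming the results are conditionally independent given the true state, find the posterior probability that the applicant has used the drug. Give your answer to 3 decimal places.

Posterior P(H) ≈ 0.955

With H the event that the applicant has used the drug, the joint likelihood of the observed sequence is P(data|H) = 0.89·0.89 = 0.79210 and P(data|¬H) = 0.118·0.118 = 0.013924.
Bayes: P(H|data) = 0.271·0.79210 / (0.271·0.79210 + 0.729·0.013924) = 0.21466/0.22481 = 0.9548.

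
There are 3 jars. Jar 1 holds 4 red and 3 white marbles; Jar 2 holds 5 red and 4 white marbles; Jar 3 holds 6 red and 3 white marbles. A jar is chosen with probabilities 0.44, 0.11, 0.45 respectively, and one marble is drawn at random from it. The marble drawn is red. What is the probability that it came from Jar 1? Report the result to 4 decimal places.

Posterior probability ≈ 0.4105

P(red|Jar 1) = 0.5714; P(red|Jar 2) = 0.5556; P(red|Jar 3) = 0.6667.
Prior × likelihood for each source: 0.44·0.5714=0.2514, 0.11·0.5556=0.06111, 0.45·0.6667=0.3000. Summing gives P(red) = 0.61254.
P(Jar 1 | red) = 0.2514 / 0.61254 = 0.4105.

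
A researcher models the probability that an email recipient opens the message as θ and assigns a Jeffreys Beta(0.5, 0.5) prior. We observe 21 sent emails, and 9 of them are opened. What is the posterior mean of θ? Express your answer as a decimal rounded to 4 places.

The binomial likelihood is conjugate to the Beta prior: with 9 successes and 12 failures, the posterior is Beta(0.5+9, 0.5+12) = Beta(9.5, 12.5).
E[θ | data] = 9.5/(9.5+12.5) = 0.4318.

Posterior mean ≈ 0.4318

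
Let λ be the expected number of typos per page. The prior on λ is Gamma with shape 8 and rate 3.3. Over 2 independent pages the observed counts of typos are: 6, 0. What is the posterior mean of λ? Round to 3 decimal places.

The Poisson likelihood adds the total count to the shape and the number of exposure periods to the rate. Here ∑xᵢ = 6 and n = 2, so shape 8→14 and rate 3.3→5.3.
E[λ | data] = 14/5.3 = 2.642.

Posterior mean ≈ 2.642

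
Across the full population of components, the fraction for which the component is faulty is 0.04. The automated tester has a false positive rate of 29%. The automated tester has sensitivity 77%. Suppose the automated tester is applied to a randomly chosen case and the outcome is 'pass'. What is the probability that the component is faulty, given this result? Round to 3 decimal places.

Let H be the event that the component is faulty. P(H) = 0.04, so P(¬H) = 0.96. With E the 'pass' result, P(E|H) = 0.23 and P(E|¬H) = 0.71.
P(E) = 0.23·0.04 + 0.71·0.96 = 0.0092000 + 0.68160 = 0.69080.
By Bayes' theorem, P(H|E) = 0.0092000 / 0.69080 = 0.013.

P(H | E) ≈ 0.013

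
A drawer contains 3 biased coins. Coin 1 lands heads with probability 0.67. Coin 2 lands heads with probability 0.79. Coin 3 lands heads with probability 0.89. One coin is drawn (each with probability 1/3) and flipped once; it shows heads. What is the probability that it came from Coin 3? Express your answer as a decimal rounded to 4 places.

Posterior probability ≈ 0.3787

P(heads|C1) = 0.67; P(heads|C2) = 0.79; P(heads|C3) = 0.89.
Prior × likelihood for each source: 0.333333·0.67=0.2233, 0.333333·0.79=0.2633, 0.333333·0.89=0.2967. Summing gives P(heads) = 0.78333.
P(Coin 3 | heads) = 0.2967 / 0.78333 = 0.3787.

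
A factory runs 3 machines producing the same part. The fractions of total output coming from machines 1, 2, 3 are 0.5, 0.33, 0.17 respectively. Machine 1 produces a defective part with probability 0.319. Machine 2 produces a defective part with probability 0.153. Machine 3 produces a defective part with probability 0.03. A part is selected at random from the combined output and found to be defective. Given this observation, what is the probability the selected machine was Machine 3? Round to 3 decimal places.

Tabulate prior·likelihood by source: [1] prior 0.5, lik 0.319, product 0.1595; [2] prior 0.33, lik 0.153, product 0.05049; [3] prior 0.17, lik 0.03, product 0.005100.
Normalizing constant = 0.21509; the posterior for Machine 3 is its product over the sum, 0.005100/0.21509 = 0.024.

Posterior probability ≈ 0.024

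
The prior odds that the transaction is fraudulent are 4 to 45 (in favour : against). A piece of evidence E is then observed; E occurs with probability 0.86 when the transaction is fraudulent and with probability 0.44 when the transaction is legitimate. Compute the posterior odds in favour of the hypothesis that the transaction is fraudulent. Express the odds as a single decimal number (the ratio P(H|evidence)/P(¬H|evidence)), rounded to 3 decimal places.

Prior odds = 4/45 = 0.088889. In log-odds, ln(0.088889) = -2.4204.
Add log likelihood ratio: ln(1.9545) = 0.67016.
Posterior log-odds = -1.7502, so posterior odds = exp(-1.7502) = 0.17374.

Posterior odds ≈ 0.174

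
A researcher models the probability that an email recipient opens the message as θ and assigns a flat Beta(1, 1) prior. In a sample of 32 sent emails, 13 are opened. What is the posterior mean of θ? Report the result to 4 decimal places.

Posterior mean ≈ 0.4118

Observing 13 successes and 19 failures updates Beta(1, 1) by adding the success and failure counts to the two shape parameters: α = 1+13 = 14, β = 1+19 = 20.
Posterior mean = α/(α+β) = 14/34 = 0.4118.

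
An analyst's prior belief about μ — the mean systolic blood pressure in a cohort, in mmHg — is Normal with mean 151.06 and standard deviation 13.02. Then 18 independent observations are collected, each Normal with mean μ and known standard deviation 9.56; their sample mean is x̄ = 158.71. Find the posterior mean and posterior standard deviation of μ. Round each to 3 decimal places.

With known σ, the Normal prior is conjugate. Weight on the data is w = (n/σ²)/(n/σ² + 1/τ₀²) = 0.196950/(0.196950+0.00589900) = 0.97092.
Posterior mean = w·x̄ + (1−w)·μ₀ = 0.97092·158.71 + 0.029081·151.06 = 158.488. Posterior variance = 1/(0.196950+0.00589900) = 4.92977, so SD = 2.220.

Posterior mean ≈ 158.488; posterior SD ≈ 2.220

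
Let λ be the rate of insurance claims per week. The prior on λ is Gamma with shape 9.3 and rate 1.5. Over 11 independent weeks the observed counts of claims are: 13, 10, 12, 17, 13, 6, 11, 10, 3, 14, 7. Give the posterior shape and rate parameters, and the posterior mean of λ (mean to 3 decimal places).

Posterior: Gamma(shape=125.3, rate=12.5); mean ≈ 10.024

Total count ∑xᵢ = 116 over n = 11 weeks.
Gamma is conjugate to the Poisson likelihood: posterior is Gamma(shape = 9.3+116 = 125.3, rate = 1.5+11 = 12.5).
Posterior mean = shape/rate = 125.3/12.5 = 10.024.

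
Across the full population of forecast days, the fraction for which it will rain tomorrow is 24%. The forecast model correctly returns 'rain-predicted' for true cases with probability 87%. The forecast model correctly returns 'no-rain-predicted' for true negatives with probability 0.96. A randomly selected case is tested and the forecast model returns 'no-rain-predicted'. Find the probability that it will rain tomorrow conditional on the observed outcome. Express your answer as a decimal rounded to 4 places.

P(H | E) ≈ 0.0410

Let H be the event that it will rain tomorrow. P(H) = 0.24, so P(¬H) = 0.76. With E the 'no-rain-predicted' result, P(E|H) = 0.13 and P(E|¬H) = 0.96.
P(E) = 0.13·0.24 + 0.96·0.76 = 0.031200 + 0.72960 = 0.76080.
By Bayes' theorem, P(H|E) = 0.031200 / 0.76080 = 0.0410.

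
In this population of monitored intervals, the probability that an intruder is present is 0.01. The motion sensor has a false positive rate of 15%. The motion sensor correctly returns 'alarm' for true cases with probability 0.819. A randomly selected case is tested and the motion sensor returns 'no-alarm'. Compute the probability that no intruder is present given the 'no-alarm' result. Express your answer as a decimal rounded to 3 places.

P(¬H | E) ≈ 0.998

Let H be the event that an intruder is present. P(H) = 0.01, so P(¬H) = 0.99. With E the 'no-alarm' result, P(E|H) = 0.181 and P(E|¬H) = 0.85.
P(E) = 0.181·0.01 + 0.85·0.99 = 0.0018100 + 0.84150 = 0.84331.
By Bayes' theorem, P(H|E) = 0.0018100 / 0.84331 = 0.002. Hence P(¬H|E) = 1 − 0.002 = 0.998.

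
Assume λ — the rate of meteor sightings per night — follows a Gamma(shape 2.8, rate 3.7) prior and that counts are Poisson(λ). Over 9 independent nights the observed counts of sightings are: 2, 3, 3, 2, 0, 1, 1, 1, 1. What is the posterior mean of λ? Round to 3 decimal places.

Posterior mean ≈ 1.323

The Poisson likelihood adds the total count to the shape and the number of exposure periods to the rate. Here ∑xᵢ = 14 and n = 9, so shape 2.8→16.8 and rate 3.7→12.7.
Posterior mean = shape/rate = 16.8/12.7 = 1.323.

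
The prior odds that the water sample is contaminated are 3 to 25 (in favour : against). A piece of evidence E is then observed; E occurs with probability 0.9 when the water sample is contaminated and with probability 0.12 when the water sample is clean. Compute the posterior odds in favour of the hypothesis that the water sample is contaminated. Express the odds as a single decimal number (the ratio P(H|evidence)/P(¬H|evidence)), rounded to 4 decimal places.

Posterior odds ≈ 0.9000

Prior odds = 3/25 = 0.12000.
Likelihood ratio for E = 0.9/0.12 = 7.5000.
Posterior odds = prior odds × LR = 0.90000.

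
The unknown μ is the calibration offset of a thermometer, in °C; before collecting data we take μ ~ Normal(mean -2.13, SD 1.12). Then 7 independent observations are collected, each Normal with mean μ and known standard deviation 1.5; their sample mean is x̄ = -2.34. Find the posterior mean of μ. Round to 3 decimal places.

Prior precision 1/τ₀² = 1/1.12² = 0.797194; data precision n/σ² = 7/1.5² = 3.11111.
Posterior precision = 0.797194 + 3.11111 = 3.90830.
Posterior mean = (0.797194·-2.13 + 3.11111·-2.34) / 3.90830 = -2.297.

Posterior mean ≈ -2.297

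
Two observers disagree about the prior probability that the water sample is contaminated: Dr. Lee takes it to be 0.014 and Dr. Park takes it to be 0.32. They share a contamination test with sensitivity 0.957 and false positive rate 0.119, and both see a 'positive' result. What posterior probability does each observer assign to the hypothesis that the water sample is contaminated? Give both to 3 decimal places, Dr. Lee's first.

Dr. Lee: 0.102; Dr. Park: 0.791

P('+'|H) = 0.957, P('+'|¬H) = 0.119.
Dr. Lee: numerator 0.957·0.014 = 0.013398; evidence = 0.013398+0.119·0.986 = 0.13073; posterior = 0.102.
Dr. Park: numerator 0.957·0.32 = 0.30624; evidence = 0.30624+0.119·0.68 = 0.38716; posterior = 0.791.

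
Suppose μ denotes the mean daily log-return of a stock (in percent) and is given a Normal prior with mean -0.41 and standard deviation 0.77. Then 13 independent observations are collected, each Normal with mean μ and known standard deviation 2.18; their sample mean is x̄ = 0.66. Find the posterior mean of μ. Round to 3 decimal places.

Prior precision 1/τ₀² = 1/0.77² = 1.68663; data precision n/σ² = 13/2.18² = 2.73546.
Posterior precision = 1.68663 + 2.73546 = 4.42209.
Posterior mean = (1.68663·-0.41 + 2.73546·0.66) / 4.42209 = 0.252.

Posterior mean ≈ 0.252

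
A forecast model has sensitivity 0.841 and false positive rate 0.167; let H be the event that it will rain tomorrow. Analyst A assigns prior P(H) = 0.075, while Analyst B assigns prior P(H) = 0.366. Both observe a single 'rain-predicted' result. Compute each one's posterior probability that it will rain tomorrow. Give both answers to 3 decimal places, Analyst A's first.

Analyst A: 0.290; Analyst B: 0.744

The likelihood ratio for a 'rain-predicted' result is 0.841/0.167 = 5.0359.
Analyst A: prior odds 0.075/0.925 = 0.081081; posterior odds 0.40832; posterior probability 0.290.
Analyst B: prior odds 0.366/0.634 = 0.57729; posterior odds 2.9072; posterior probability 0.744.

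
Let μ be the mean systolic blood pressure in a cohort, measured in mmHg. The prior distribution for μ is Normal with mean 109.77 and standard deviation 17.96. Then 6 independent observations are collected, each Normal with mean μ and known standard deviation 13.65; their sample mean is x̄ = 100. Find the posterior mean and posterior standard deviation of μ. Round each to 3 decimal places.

Posterior mean ≈ 100.858; posterior SD ≈ 5.322

With known σ, the Normal prior is conjugate. Weight on the data is w = (n/σ²)/(n/σ² + 1/τ₀²) = 0.0322022/(0.0322022+0.00310018) = 0.91218.
Posterior mean = w·x̄ + (1−w)·μ₀ = 0.91218·100 + 0.087818·109.77 = 100.858. Posterior variance = 1/(0.0322022+0.00310018) = 28.3267, so SD = 5.322.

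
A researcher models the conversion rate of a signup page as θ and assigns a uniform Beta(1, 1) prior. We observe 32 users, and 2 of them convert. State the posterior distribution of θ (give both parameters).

Posterior: Beta(3, 31)

Observing 2 successes and 30 failures updates Beta(1, 1) by adding the success and failure counts to the two shape parameters: α = 1+2 = 3, β = 1+30 = 31.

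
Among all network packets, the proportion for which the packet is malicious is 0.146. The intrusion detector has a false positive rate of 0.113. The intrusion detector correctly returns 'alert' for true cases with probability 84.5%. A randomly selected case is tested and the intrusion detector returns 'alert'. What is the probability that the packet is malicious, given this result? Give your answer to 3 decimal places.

P(H | E) ≈ 0.561

Write H for 'the packet is malicious'. Prior odds H:¬H = 0.146/0.854 = 0.17096. For the 'alert' outcome, the likelihood ratio is 0.845/0.113 = 7.4779.
Posterior odds = 0.17096 × 7.4779 = 1.2784, so P(H|E) = 1.2784/(1+1.2784) = 0.561.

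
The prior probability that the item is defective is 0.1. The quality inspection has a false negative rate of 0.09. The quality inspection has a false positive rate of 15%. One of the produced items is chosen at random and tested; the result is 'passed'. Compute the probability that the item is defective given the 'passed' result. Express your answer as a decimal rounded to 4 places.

Let H be the event that the item is defective. P(H) = 0.1, so P(¬H) = 0.9. With E the 'passed' result, P(E|H) = 0.09 and P(E|¬H) = 0.85.
P(E) = 0.09·0.1 + 0.85·0.9 = 0.0090000 + 0.76500 = 0.77400.
By Bayes' theorem, P(H|E) = 0.0090000 / 0.77400 = 0.0116.

P(H | E) ≈ 0.0116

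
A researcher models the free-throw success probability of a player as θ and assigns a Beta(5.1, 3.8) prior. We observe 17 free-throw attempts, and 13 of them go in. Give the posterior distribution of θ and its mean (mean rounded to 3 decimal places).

The binomial likelihood is conjugate to the Beta prior: with 13 successes and 4 failures, the posterior is Beta(5.1+13, 3.8+4) = Beta(18.1, 7.8).
E[θ | data] = 18.1/(18.1+7.8) = 0.699.

Posterior: Beta(18.1, 7.8); mean ≈ 0.699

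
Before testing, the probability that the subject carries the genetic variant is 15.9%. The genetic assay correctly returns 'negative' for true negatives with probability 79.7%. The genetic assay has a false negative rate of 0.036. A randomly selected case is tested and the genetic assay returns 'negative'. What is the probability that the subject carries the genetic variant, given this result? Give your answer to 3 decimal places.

Let H be the event that the subject carries the genetic variant. P(H) = 0.159, so P(¬H) = 0.841. With E the 'negative' result, P(E|H) = 0.036 and P(E|¬H) = 0.797.
P(E) = 0.036·0.159 + 0.797·0.841 = 0.0057240 + 0.67028 = 0.67600.
By Bayes' theorem, P(H|E) = 0.0057240 / 0.67600 = 0.008.

P(H | E) ≈ 0.008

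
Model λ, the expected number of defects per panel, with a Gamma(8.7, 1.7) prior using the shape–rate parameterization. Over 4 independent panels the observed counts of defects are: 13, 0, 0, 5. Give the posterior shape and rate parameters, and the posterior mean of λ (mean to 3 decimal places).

The Poisson likelihood adds the total count to the shape and the number of exposure periods to the rate. Here ∑xᵢ = 18 and n = 4, so shape 8.7→26.7 and rate 1.7→5.7.
Posterior mean = shape/rate = 26.7/5.7 = 4.684.

Posterior: Gamma(shape=26.7, rate=5.7); mean ≈ 4.684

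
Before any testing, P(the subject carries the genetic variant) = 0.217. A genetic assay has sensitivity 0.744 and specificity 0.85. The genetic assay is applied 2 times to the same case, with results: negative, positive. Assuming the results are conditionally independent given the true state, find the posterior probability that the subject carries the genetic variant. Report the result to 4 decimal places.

Posterior P(H) ≈ 0.2928

With H the event that the subject carries the genetic variant, the joint likelihood of the observed sequence is P(data|H) = 0.256·0.744 = 0.19046 and P(data|¬H) = 0.85·0.15 = 0.12750.
Bayes: P(H|data) = 0.217·0.19046 / (0.217·0.19046 + 0.783·0.12750) = 0.041331/0.14116 = 0.2928.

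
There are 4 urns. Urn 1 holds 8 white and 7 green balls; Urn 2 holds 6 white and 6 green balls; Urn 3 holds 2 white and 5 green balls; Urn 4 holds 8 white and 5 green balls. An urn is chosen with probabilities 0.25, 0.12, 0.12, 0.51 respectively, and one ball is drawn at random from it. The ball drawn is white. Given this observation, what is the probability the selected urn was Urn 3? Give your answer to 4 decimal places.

Posterior probability ≈ 0.0633

Tabulate prior·likelihood by source: [1] prior 0.25, lik 0.5333, product 0.1333; [2] prior 0.12, lik 0.5, product 0.06000; [3] prior 0.12, lik 0.2857, product 0.03429; [4] prior 0.51, lik 0.6154, product 0.3138.
Normalizing constant = 0.54147; the posterior for Urn 3 is its product over the sum, 0.03429/0.54147 = 0.0633.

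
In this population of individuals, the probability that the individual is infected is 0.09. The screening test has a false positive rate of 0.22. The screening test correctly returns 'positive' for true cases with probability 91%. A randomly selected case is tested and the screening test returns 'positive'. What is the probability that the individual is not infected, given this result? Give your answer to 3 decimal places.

P(¬H | E) ≈ 0.710

Let H be the event that the individual is infected. P(H) = 0.09, so P(¬H) = 0.91. With E the 'positive' result, P(E|H) = 0.91 and P(E|¬H) = 0.22.
P(E) = 0.91·0.09 + 0.22·0.91 = 0.081900 + 0.20020 = 0.28210.
By Bayes' theorem, P(H|E) = 0.081900 / 0.28210 = 0.290. Hence P(¬H|E) = 1 − 0.290 = 0.710.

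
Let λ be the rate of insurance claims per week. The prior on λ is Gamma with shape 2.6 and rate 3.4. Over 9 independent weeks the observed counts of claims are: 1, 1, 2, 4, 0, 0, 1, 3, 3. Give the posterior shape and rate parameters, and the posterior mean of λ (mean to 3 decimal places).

Total count ∑xᵢ = 15 over n = 9 weeks.
Gamma is conjugate to the Poisson likelihood: posterior is Gamma(shape = 2.6+15 = 17.6, rate = 3.4+9 = 12.4).
E[λ | data] = 17.6/12.4 = 1.419.

Posterior: Gamma(shape=17.6, rate=12.4); mean ≈ 1.419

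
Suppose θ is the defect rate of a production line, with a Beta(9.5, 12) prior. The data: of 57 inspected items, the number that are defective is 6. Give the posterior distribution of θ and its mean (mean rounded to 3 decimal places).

The binomial likelihood is conjugate to the Beta prior: with 6 successes and 51 failures, the posterior is Beta(9.5+6, 12+51) = Beta(15.5, 63).
E[θ | data] = 15.5/(15.5+63) = 0.197.

Posterior: Beta(15.5, 63); mean ≈ 0.197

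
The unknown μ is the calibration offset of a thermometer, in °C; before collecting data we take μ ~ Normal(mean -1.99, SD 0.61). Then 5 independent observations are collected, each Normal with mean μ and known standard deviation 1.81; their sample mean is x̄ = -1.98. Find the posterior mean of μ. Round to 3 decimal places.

Posterior mean ≈ -1.986

Prior precision 1/τ₀² = 1/0.61² = 2.68745; data precision n/σ² = 5/1.81² = 1.52620.
Posterior precision = 2.68745 + 1.52620 = 4.21365.
Posterior mean = (2.68745·-1.99 + 1.52620·-1.98) / 4.21365 = -1.986.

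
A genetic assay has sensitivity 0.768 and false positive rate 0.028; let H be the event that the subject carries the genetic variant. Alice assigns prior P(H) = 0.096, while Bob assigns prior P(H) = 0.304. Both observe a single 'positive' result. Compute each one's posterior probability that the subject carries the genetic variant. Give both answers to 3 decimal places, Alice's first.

The likelihood ratio for a 'positive' result is 0.768/0.028 = 27.429.
Alice: prior odds 0.096/0.904 = 0.10619; posterior odds 2.9128; posterior probability 0.744.
Bob: prior odds 0.304/0.696 = 0.43678; posterior odds 11.980; posterior probability 0.923.

Alice: 0.744; Bob: 0.923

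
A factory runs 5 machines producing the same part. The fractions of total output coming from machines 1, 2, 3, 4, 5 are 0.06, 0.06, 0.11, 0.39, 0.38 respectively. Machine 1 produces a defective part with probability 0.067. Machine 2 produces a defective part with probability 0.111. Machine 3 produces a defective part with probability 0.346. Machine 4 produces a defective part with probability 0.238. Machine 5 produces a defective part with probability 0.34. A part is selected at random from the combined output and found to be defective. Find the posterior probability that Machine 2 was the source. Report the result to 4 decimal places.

Posterior probability ≈ 0.0246

P(defective|M1) = 0.067; P(defective|M2) = 0.111; P(defective|M3) = 0.346; P(defective|M4) = 0.238; P(defective|M5) = 0.34.
Prior × likelihood for each source: 0.06·0.067=0.004020, 0.06·0.111=0.006660, 0.11·0.346=0.03806, 0.39·0.238=0.09282, 0.38·0.34=0.1292. Summing gives P(defective) = 0.27076.
P(Machine 2 | defective) = 0.006660 / 0.27076 = 0.0246.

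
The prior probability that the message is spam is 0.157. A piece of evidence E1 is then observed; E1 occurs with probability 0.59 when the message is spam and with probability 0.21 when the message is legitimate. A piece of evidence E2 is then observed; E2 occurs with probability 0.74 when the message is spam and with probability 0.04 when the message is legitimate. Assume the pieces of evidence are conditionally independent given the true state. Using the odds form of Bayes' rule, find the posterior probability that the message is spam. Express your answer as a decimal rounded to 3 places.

Posterior probability ≈ 0.906

Prior odds = 0.157/(1−0.157) = 0.18624.
Likelihood ratio for E1 = 0.59/0.21 = 2.8095.
Likelihood ratio for E2 = 0.74/0.04 = 18.500.
Posterior odds = prior odds × LR₁ × LR₂ = 9.6800.
Posterior probability = odds/(1+odds) = 9.6800/10.680 = 0.906.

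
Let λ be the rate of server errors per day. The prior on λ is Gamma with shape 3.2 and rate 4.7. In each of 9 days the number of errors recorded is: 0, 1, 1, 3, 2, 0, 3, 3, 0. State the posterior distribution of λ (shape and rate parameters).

Total count ∑xᵢ = 13 over n = 9 days.
Gamma is conjugate to the Poisson likelihood: posterior is Gamma(shape = 3.2+13 = 16.2, rate = 4.7+9 = 13.7).

Posterior: Gamma(shape=16.2, rate=13.7)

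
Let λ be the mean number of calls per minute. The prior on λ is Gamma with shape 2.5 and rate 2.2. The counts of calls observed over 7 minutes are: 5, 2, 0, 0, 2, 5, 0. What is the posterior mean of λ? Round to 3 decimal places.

Posterior mean ≈ 1.793

The Poisson likelihood adds the total count to the shape and the number of exposure periods to the rate. Here ∑xᵢ = 14 and n = 7, so shape 2.5→16.5 and rate 2.2→9.2.
Posterior mean = shape/rate = 16.5/9.2 = 1.793.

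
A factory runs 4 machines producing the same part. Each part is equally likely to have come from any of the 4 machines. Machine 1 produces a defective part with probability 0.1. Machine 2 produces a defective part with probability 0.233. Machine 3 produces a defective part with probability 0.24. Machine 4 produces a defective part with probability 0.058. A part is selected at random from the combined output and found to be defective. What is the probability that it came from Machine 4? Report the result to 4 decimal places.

Posterior probability ≈ 0.0919

P(defective|M1) = 0.1; P(defective|M2) = 0.233; P(defective|M3) = 0.24; P(defective|M4) = 0.058.
Prior × likelihood for each source: 0.25·0.1=0.02500, 0.25·0.233=0.05825, 0.25·0.24=0.06000, 0.25·0.058=0.01450. Summing gives P(defective) = 0.15775.
P(Machine 4 | defective) = 0.01450 / 0.15775 = 0.0919.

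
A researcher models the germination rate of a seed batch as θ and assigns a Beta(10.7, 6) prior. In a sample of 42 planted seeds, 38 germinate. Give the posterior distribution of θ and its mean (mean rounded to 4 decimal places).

The binomial likelihood is conjugate to the Beta prior: with 38 successes and 4 failures, the posterior is Beta(10.7+38, 6+4) = Beta(48.7, 10).
Posterior mean = α/(α+β) = 48.7/58.7 = 0.8296.

Posterior: Beta(48.7, 10); mean ≈ 0.8296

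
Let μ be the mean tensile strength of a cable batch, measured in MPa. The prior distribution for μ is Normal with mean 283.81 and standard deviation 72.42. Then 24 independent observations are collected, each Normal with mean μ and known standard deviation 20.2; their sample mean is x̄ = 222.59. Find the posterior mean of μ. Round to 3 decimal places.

Posterior mean ≈ 222.788

Prior precision 1/τ₀² = 1/72.42² = 0.00019067; data precision n/σ² = 24/20.2² = 0.0588178.
Posterior precision = 0.00019067 + 0.0588178 = 0.0590084.
Posterior mean = (0.00019067·283.81 + 0.0588178·222.59) / 0.0590084 = 222.788.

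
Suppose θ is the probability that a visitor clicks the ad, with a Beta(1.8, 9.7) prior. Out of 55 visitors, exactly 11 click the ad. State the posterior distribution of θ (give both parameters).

The binomial likelihood is conjugate to the Beta prior: with 11 successes and 44 failures, the posterior is Beta(1.8+11, 9.7+44) = Beta(12.8, 53.7).

Posterior: Beta(12.8, 53.7)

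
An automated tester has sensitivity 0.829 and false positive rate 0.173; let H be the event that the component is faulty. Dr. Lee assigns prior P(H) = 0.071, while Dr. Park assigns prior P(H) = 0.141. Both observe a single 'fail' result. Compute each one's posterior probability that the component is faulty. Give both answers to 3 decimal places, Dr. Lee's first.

P('+'|H) = 0.829, P('+'|¬H) = 0.173.
Dr. Lee: numerator 0.829·0.071 = 0.058859; evidence = 0.058859+0.173·0.929 = 0.21958; posterior = 0.268.
Dr. Park: numerator 0.829·0.141 = 0.11689; evidence = 0.11689+0.173·0.859 = 0.26550; posterior = 0.440.

Dr. Lee: 0.268; Dr. Park: 0.440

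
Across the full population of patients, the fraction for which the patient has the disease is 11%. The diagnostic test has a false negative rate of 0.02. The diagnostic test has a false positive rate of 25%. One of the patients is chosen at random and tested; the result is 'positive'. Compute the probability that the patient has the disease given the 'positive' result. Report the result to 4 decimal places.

Write H for 'the patient has the disease'. Prior odds H:¬H = 0.11/0.89 = 0.12360. For the 'positive' outcome, the likelihood ratio is 0.98/0.25 = 3.9200.
Posterior odds = 0.12360 × 3.9200 = 0.48449, so P(H|E) = 0.48449/(1+0.48449) = 0.3264.

P(H | E) ≈ 0.3264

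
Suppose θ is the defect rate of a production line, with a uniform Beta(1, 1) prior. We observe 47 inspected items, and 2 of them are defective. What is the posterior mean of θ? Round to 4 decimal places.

Posterior mean ≈ 0.0612

Observing 2 successes and 45 failures updates Beta(1, 1) by adding the success and failure counts to the two shape parameters: α = 1+2 = 3, β = 1+45 = 46.
Posterior mean = α/(α+β) = 3/49 = 0.0612.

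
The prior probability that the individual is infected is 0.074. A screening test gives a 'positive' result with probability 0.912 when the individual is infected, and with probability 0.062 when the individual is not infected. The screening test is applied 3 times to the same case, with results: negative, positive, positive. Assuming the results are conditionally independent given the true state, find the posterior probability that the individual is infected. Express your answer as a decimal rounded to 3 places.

Posterior P(H) ≈ 0.619

With H the event that the individual is infected, the joint likelihood of the observed sequence is P(data|H) = 0.088·0.912·0.912 = 0.073193 and P(data|¬H) = 0.938·0.062·0.062 = 0.0036057.
Bayes: P(H|data) = 0.074·0.073193 / (0.074·0.073193 + 0.926·0.0036057) = 0.0054163/0.0087552 = 0.6186.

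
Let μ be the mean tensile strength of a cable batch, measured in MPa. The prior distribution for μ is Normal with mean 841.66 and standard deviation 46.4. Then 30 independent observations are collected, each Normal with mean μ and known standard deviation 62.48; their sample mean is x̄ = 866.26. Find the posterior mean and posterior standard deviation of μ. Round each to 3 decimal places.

Prior precision 1/τ₀² = 1/46.4² = 0.00046448; data precision n/σ² = 30/62.48² = 0.00768492.
Posterior precision = 0.00046448 + 0.00768492 = 0.00814939, giving posterior SD = 1/√0.00814939 = 11.077.
Posterior mean = (0.00046448·841.66 + 0.00768492·866.26) / 0.00814939 = 864.858.

Posterior mean ≈ 864.858; posterior SD ≈ 11.077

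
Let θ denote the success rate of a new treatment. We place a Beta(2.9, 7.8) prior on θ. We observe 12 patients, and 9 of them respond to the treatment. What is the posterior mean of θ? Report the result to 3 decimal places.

The binomial likelihood is conjugate to the Beta prior: with 9 successes and 3 failures, the posterior is Beta(2.9+9, 7.8+3) = Beta(11.9, 10.8).
E[θ | data] = 11.9/(11.9+10.8) = 0.524.

Posterior mean ≈ 0.524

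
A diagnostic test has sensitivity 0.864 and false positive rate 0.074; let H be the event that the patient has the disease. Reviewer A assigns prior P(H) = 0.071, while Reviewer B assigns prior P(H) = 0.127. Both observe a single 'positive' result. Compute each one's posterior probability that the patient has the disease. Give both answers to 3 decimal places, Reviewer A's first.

Reviewer A: 0.472; Reviewer B: 0.629

P('+'|H) = 0.864, P('+'|¬H) = 0.074.
Reviewer A: numerator 0.864·0.071 = 0.061344; evidence = 0.061344+0.074·0.929 = 0.13009; posterior = 0.472.
Reviewer B: numerator 0.864·0.127 = 0.10973; evidence = 0.10973+0.074·0.873 = 0.17433; posterior = 0.629.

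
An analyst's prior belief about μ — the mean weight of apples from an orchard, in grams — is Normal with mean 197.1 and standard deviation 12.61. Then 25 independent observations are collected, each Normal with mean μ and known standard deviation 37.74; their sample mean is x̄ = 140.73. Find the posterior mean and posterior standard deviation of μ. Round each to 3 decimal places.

Prior precision 1/τ₀² = 1/12.61² = 0.00628883; data precision n/σ² = 25/37.74² = 0.0175524.
Posterior precision = 0.00628883 + 0.0175524 = 0.0238412, giving posterior SD = 1/√0.0238412 = 6.476.
Posterior mean = (0.00628883·197.1 + 0.0175524·140.73) / 0.0238412 = 155.599.

Posterior mean ≈ 155.599; posterior SD ≈ 6.476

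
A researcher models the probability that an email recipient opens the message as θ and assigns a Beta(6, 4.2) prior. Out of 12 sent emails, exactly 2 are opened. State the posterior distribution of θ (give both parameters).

The binomial likelihood is conjugate to the Beta prior: with 2 successes and 10 failures, the posterior is Beta(6+2, 4.2+10) = Beta(8, 14.2).

Posterior: Beta(8, 14.2)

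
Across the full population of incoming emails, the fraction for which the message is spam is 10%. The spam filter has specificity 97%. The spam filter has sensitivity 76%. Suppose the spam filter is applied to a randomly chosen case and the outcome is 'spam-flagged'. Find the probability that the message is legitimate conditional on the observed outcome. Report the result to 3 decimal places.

Let H be the event that the message is spam. P(H) = 0.1, so P(¬H) = 0.9. With E the 'spam-flagged' result, P(E|H) = 0.76 and P(E|¬H) = 0.03.
P(E) = 0.76·0.1 + 0.03·0.9 = 0.076000 + 0.027000 = 0.10300.
By Bayes' theorem, P(H|E) = 0.076000 / 0.10300 = 0.738. Hence P(¬H|E) = 1 − 0.738 = 0.262.

P(¬H | E) ≈ 0.262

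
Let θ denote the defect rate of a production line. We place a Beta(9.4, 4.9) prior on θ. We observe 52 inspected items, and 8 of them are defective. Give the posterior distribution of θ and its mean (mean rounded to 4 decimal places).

Posterior: Beta(17.4, 48.9); mean ≈ 0.2624

The binomial likelihood is conjugate to the Beta prior: with 8 successes and 44 failures, the posterior is Beta(9.4+8, 4.9+44) = Beta(17.4, 48.9).
E[θ | data] = 17.4/(17.4+48.9) = 0.2624.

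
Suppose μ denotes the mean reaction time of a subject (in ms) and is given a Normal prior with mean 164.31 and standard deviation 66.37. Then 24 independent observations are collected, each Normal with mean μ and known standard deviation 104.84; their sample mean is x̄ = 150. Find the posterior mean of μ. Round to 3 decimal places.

Prior precision 1/τ₀² = 1/66.37² = 0.00022702; data precision n/σ² = 24/104.84² = 0.00218352.
Posterior precision = 0.00022702 + 0.00218352 = 0.00241054.
Posterior mean = (0.00022702·164.31 + 0.00218352·150) / 0.00241054 = 151.348.

Posterior mean ≈ 151.348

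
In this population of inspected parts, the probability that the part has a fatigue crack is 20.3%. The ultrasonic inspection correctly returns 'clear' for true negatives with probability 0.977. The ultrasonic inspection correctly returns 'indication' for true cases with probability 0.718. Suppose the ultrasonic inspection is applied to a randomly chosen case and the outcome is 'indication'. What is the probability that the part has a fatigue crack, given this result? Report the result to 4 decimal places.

Write H for 'the part has a fatigue crack'. Prior odds H:¬H = 0.203/0.797 = 0.25471. For the 'indication' outcome, the likelihood ratio is 0.718/0.023 = 31.217.
Posterior odds = 0.25471 × 31.217 = 7.9512, so P(H|E) = 7.9512/(1+7.9512) = 0.8883.

P(H | E) ≈ 0.8883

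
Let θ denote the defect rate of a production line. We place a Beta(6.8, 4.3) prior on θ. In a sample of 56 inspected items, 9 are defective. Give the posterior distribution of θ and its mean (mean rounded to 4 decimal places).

The binomial likelihood is conjugate to the Beta prior: with 9 successes and 47 failures, the posterior is Beta(6.8+9, 4.3+47) = Beta(15.8, 51.3).
Posterior mean = α/(α+β) = 15.8/67.1 = 0.2355.

Posterior: Beta(15.8, 51.3); mean ≈ 0.2355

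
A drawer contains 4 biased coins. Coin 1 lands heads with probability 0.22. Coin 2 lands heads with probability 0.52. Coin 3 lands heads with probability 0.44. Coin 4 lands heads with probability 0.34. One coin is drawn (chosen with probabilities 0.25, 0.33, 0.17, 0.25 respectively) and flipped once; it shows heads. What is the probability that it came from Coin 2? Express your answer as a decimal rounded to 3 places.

Posterior probability ≈ 0.444

Tabulate prior·likelihood by source: [1] prior 0.25, lik 0.22, product 0.05500; [2] prior 0.33, lik 0.52, product 0.1716; [3] prior 0.17, lik 0.44, product 0.07480; [4] prior 0.25, lik 0.34, product 0.08500.
Normalizing constant = 0.38640; the posterior for Coin 2 is its product over the sum, 0.1716/0.38640 = 0.444.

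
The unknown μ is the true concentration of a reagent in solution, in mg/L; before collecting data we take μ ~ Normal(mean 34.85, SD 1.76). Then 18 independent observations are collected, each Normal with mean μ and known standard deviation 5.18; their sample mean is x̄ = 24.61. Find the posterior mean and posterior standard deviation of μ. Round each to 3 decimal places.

Posterior mean ≈ 27.937; posterior SD ≈ 1.003

Prior precision 1/τ₀² = 1/1.76² = 0.322831; data precision n/σ² = 18/5.18² = 0.670831.
Posterior precision = 0.322831 + 0.670831 = 0.993661, giving posterior SD = 1/√0.993661 = 1.003.
Posterior mean = (0.322831·34.85 + 0.670831·24.61) / 0.993661 = 27.937.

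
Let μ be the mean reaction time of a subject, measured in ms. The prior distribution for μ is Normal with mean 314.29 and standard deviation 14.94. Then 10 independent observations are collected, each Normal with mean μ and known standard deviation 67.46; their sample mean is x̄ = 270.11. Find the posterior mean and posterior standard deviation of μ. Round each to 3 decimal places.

Posterior mean ≈ 299.752; posterior SD ≈ 12.237

Prior precision 1/τ₀² = 1/14.94² = 0.00448021; data precision n/σ² = 10/67.46² = 0.00219739.
Posterior precision = 0.00448021 + 0.00219739 = 0.00667761, giving posterior SD = 1/√0.00667761 = 12.237.
Posterior mean = (0.00448021·314.29 + 0.00219739·270.11) / 0.00667761 = 299.752.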